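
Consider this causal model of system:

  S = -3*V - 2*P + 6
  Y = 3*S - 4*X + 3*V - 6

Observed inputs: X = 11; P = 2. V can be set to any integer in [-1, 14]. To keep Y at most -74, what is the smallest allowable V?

V = 5

Substituting into the S equation gives S = -3*V + 2.
This gives Y = -6*V - 44.
Require -6*V - 44 ≤ -74, so V ≥ 5.
The smallest integer in [-1, 14] satisfying this is 5.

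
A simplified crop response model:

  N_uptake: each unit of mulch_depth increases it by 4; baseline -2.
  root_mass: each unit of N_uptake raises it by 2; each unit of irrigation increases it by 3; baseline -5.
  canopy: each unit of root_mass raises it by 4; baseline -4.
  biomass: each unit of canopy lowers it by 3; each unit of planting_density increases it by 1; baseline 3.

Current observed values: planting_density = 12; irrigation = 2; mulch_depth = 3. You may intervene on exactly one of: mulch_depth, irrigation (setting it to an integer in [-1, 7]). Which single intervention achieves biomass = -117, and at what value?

Intervening on mulch_depth: biomass = -96*mulch_depth + 63. Reaching -117 requires mulch_depth = 15/8, not an integer.
Intervening on irrigation: with other inputs at their observed values, biomass = -36*irrigation - 153. Solving for -117 gives irrigation = -1, within [-1, 7].

set irrigation = -1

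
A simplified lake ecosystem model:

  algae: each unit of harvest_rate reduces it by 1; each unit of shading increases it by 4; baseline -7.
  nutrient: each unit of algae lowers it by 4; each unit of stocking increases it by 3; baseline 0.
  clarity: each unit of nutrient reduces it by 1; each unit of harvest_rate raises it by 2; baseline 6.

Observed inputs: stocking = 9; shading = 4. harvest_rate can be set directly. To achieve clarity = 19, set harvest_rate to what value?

harvest_rate = -2

Substituting into the algae equation gives algae = -harvest_rate + 9.
nutrient becomes 4*harvest_rate - 9.
Substituting into the clarity equation gives clarity = -2*harvest_rate + 15.
Solve -2*harvest_rate + 15 = 19: harvest_rate = (19 - 15) / -2 = -2.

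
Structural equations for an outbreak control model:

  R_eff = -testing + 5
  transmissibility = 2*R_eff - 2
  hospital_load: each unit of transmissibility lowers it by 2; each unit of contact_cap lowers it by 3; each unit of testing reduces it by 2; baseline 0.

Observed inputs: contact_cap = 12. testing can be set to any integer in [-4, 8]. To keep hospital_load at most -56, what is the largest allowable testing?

Substituting into the transmissibility equation gives transmissibility = -2*testing + 8.
So hospital_load = 2*testing - 52.
Require 2*testing - 52 ≤ -56, so testing ≤ -2.
The largest integer in [-4, 8] satisfying this is -2.

testing = -2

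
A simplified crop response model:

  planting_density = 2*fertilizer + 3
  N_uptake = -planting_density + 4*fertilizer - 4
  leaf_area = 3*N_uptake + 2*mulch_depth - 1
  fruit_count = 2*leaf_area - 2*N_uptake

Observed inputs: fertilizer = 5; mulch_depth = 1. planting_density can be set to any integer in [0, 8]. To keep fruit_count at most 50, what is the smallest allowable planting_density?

Intervening on planting_density fixes its value directly, overriding its dependence on fertilizer.
Substituting into the N_uptake equation gives N_uptake = -planting_density + 16.
leaf_area becomes -3*planting_density + 49.
Substituting into the fruit_count equation gives fruit_count = -4*planting_density + 66.
Require -4*planting_density + 66 ≤ 50, so planting_density ≥ 4.
The smallest integer in [0, 8] satisfying this is 4.

planting_density = 4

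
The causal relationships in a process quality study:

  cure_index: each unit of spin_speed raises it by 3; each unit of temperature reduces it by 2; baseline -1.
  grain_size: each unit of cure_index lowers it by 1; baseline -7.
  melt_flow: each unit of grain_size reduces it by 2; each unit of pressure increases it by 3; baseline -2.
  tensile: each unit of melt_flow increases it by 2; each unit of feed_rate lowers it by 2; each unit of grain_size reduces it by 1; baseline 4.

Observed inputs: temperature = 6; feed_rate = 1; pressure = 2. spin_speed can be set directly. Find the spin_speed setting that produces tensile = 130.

Substituting into the cure_index equation gives cure_index = 3*spin_speed - 13.
Substituting into the grain_size equation gives grain_size = -3*spin_speed + 6.
So melt_flow = 6*spin_speed - 8.
This gives tensile = 15*spin_speed - 20.
Solve 15*spin_speed - 20 = 130: spin_speed = (130 + 20) / 15 = 10.

spin_speed = 10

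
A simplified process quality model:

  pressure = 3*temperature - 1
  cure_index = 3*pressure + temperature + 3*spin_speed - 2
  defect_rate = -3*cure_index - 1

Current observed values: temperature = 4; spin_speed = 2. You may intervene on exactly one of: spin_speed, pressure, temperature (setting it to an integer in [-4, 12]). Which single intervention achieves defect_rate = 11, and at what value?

Intervening on spin_speed: defect_rate = -9*spin_speed - 106. Reaching 11 requires spin_speed = -13, outside [-4, 12].
Intervening on pressure: with other inputs at their observed values, defect_rate = -9*pressure - 25. Solving for 11 gives pressure = -4, within [-4, 12].
Intervening on temperature: defect_rate = -30*temperature - 4. Reaching 11 requires temperature = -1/2, not an integer.

set pressure = -4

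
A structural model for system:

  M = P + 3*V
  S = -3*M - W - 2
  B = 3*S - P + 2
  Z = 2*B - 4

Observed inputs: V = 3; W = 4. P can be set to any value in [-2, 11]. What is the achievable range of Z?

-418 to -158

Substituting into the M equation gives M = P + 9.
S becomes -3*P - 33.
This gives B = -10*P - 97.
So Z = -20*P - 198.
Linear in P, so extremes are at the endpoints: P = -2 gives Z = -158; P = 11 gives Z = -418.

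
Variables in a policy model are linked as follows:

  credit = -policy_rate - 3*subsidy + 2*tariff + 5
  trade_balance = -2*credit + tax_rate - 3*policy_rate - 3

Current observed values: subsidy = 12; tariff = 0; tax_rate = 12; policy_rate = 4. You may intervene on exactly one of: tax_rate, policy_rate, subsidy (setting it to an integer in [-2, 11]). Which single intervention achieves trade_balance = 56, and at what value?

Intervening on tax_rate: with other inputs at their observed values, trade_balance = tax_rate + 55. Solving for 56 gives tax_rate = 1, within [-2, 11].
Intervening on policy_rate: trade_balance = -policy_rate + 71. Reaching 56 requires policy_rate = 15, outside [-2, 11].
Intervening on subsidy: trade_balance = 6*subsidy - 5. Reaching 56 requires subsidy = 61/6, not an integer.

set tax_rate = 1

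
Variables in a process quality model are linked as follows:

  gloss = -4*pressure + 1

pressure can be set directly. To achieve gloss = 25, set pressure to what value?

pressure = -6

Solve -4*pressure + 1 = 25: pressure = (25 - 1) / -4 = -6.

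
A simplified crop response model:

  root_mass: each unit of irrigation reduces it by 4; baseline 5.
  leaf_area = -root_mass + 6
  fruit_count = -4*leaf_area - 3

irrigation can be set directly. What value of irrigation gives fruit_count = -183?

Substituting into the leaf_area equation gives leaf_area = 4*irrigation + 1.
Substituting into the fruit_count equation gives fruit_count = -16*irrigation - 7.
Solve -16*irrigation - 7 = -183: irrigation = (-183 + 7) / -16 = 11.

irrigation = 11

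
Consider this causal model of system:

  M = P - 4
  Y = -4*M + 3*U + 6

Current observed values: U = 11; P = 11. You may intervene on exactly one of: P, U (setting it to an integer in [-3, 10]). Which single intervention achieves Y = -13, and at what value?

set U = 3

Intervening on P: Y = -4*P + 55. Reaching -13 requires P = 17, outside [-3, 10].
Intervening on U: with other inputs at their observed values, Y = 3*U - 22. Solving for -13 gives U = 3, within [-3, 10].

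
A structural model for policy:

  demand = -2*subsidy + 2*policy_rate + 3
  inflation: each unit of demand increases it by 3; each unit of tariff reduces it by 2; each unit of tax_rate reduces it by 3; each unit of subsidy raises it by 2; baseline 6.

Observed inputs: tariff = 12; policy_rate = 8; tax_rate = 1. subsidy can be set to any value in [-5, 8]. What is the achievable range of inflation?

Substituting into the demand equation gives demand = -2*subsidy + 19.
Substituting into the inflation equation gives inflation = -4*subsidy + 36.
Linear in subsidy, so extremes are at the endpoints: subsidy = -5 gives inflation = 56; subsidy = 8 gives inflation = 4.

4 to 56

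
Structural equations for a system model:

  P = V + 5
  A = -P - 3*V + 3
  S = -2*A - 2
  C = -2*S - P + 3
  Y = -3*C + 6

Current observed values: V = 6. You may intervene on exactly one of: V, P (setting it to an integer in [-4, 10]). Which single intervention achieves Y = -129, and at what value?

Intervening on V: with other inputs at their observed values, Y = 51*V + 24. Solving for -129 gives V = -3, within [-4, 10].
Intervening on P: Y = 15*P + 165. Reaching -129 requires P = -98/5, not an integer.

set V = -3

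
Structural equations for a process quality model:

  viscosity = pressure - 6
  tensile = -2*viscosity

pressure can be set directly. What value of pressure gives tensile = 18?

Substituting into the tensile equation gives tensile = -2*pressure + 12.
Solve -2*pressure + 12 = 18: pressure = (18 - 12) / -2 = -3.

pressure = -3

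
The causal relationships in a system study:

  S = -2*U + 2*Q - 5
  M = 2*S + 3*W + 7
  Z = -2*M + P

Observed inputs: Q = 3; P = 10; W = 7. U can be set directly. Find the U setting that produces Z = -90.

Substituting into the S equation gives S = -2*U + 1.
M becomes -4*U + 30.
Z becomes 8*U - 50.
Solve 8*U - 50 = -90: U = (-90 + 50) / 8 = -5.

U = -5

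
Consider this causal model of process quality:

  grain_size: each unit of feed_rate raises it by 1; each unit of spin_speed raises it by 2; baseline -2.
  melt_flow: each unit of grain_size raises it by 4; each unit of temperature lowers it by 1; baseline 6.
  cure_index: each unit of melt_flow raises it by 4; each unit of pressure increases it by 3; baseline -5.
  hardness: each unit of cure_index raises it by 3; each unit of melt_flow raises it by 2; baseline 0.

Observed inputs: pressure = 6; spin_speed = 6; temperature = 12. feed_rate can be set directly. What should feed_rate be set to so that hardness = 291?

Substituting into the grain_size equation gives grain_size = feed_rate + 10.
Substituting into the melt_flow equation gives melt_flow = 4*feed_rate + 34.
So cure_index = 16*feed_rate + 149.
So hardness = 56*feed_rate + 515.
Solve 56*feed_rate + 515 = 291: feed_rate = (291 - 515) / 56 = -4.

feed_rate = -4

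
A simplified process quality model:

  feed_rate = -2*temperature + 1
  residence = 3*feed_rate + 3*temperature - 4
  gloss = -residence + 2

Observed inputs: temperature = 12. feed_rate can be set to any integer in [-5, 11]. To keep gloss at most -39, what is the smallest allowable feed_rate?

feed_rate = 3

Intervening on feed_rate fixes its value directly, overriding its dependence on temperature.
Substituting into the residence equation gives residence = 3*feed_rate + 32.
This gives gloss = -3*feed_rate - 30.
Require -3*feed_rate - 30 ≤ -39, so feed_rate ≥ 3.
The smallest integer in [-5, 11] satisfying this is 3.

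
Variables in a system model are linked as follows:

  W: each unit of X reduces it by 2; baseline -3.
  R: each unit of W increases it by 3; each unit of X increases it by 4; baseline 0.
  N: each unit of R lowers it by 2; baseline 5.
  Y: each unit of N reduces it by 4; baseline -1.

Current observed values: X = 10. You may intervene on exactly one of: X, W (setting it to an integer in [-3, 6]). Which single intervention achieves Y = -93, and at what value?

set X = 0

Intervening on X: with other inputs at their observed values, Y = -16*X - 93. Solving for -93 gives X = 0, within [-3, 6].
Intervening on W: Y = 24*W + 299. Reaching -93 requires W = -49/3, not an integer.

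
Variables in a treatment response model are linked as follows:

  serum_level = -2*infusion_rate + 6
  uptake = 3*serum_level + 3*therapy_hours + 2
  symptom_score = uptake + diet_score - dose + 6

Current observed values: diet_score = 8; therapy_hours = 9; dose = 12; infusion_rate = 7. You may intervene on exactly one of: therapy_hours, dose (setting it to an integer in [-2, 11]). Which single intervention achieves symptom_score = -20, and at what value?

set therapy_hours = 0

Intervening on therapy_hours: with other inputs at their observed values, symptom_score = 3*therapy_hours - 20. Solving for -20 gives therapy_hours = 0, within [-2, 11].
Intervening on dose: symptom_score = -dose + 19. Reaching -20 requires dose = 39, outside [-2, 11].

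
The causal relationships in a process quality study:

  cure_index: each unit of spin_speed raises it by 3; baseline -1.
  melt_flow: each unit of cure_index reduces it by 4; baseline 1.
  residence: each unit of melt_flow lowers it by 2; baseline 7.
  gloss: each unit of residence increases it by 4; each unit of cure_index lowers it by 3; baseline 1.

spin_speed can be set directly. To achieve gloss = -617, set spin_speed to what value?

spin_speed = -7

Substituting into the melt_flow equation gives melt_flow = -12*spin_speed + 5.
So residence = 24*spin_speed - 3.
Substituting into the gloss equation gives gloss = 87*spin_speed - 8.
Solve 87*spin_speed - 8 = -617: spin_speed = (-617 + 8) / 87 = -7.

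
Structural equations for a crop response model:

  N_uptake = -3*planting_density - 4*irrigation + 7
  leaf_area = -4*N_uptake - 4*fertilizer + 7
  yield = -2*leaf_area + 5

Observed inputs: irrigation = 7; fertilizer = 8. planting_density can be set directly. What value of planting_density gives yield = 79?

Substituting into the N_uptake equation gives N_uptake = -3*planting_density - 21.
leaf_area becomes 12*planting_density + 59.
Substituting into the yield equation gives yield = -24*planting_density - 113.
Solve -24*planting_density - 113 = 79: planting_density = (79 + 113) / -24 = -8.

planting_density = -8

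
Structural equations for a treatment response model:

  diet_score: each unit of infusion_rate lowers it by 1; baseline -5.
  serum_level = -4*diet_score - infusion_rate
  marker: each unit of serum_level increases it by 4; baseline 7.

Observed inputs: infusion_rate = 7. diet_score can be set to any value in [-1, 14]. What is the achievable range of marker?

-245 to -5

Intervening on diet_score fixes its value directly, overriding its dependence on infusion_rate.
Substituting into the serum_level equation gives serum_level = -4*diet_score - 7.
Substituting into the marker equation gives marker = -16*diet_score - 21.
Linear in diet_score, so extremes are at the endpoints: diet_score = -1 gives marker = -5; diet_score = 14 gives marker = -245.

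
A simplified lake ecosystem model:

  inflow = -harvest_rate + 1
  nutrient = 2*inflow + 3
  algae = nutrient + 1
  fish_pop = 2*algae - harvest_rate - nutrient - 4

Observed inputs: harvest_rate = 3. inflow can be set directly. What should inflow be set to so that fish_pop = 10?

Intervening on inflow fixes its value directly, overriding its dependence on harvest_rate.
Substituting into the algae equation gives algae = 2*inflow + 4.
Substituting into the fish_pop equation gives fish_pop = 2*inflow - 2.
Solve 2*inflow - 2 = 10: inflow = (10 + 2) / 2 = 6.

inflow = 6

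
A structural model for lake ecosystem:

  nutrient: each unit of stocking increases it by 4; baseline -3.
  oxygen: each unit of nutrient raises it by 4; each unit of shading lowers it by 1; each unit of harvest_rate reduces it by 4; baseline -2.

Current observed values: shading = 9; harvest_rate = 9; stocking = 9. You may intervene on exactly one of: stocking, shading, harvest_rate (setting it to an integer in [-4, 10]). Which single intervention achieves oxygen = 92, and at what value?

set shading = 2

Intervening on stocking: oxygen = 16*stocking - 59. Reaching 92 requires stocking = 151/16, not an integer.
Intervening on shading: with other inputs at their observed values, oxygen = -shading + 94. Solving for 92 gives shading = 2, within [-4, 10].
Intervening on harvest_rate: oxygen = -4*harvest_rate + 121. Reaching 92 requires harvest_rate = 29/4, not an integer.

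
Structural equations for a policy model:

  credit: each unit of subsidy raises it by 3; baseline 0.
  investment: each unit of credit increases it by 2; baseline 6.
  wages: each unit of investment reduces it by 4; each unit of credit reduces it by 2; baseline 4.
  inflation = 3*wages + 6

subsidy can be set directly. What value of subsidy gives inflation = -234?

Substituting into the investment equation gives investment = 6*subsidy + 6.
This gives wages = -30*subsidy - 20.
So inflation = -90*subsidy - 54.
Solve -90*subsidy - 54 = -234: subsidy = (-234 + 54) / -90 = 2.

subsidy = 2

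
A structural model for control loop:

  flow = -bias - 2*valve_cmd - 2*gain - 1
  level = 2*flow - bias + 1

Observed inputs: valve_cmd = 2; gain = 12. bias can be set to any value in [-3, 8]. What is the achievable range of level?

Substituting into the flow equation gives flow = -bias - 29.
So level = -3*bias - 57.
Linear in bias, so extremes are at the endpoints: bias = -3 gives level = -48; bias = 8 gives level = -81.

-81 to -48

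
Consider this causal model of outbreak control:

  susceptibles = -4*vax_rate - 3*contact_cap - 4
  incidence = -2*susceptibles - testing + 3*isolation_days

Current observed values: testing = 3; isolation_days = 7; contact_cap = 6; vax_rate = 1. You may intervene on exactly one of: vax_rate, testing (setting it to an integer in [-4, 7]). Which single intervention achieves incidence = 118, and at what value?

Intervening on vax_rate: with other inputs at their observed values, incidence = 8*vax_rate + 62. Solving for 118 gives vax_rate = 7, within [-4, 7].
Intervening on testing: incidence = -testing + 73. Reaching 118 requires testing = -45, outside [-4, 7].

set vax_rate = 7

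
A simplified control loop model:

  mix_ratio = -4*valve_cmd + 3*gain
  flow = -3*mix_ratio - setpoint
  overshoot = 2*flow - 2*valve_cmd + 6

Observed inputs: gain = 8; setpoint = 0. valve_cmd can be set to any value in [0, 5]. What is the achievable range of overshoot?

-138 to -28

Substituting into the mix_ratio equation gives mix_ratio = -4*valve_cmd + 24.
Substituting into the flow equation gives flow = 12*valve_cmd - 72.
So overshoot = 22*valve_cmd - 138.
Linear in valve_cmd, so extremes are at the endpoints: valve_cmd = 0 gives overshoot = -138; valve_cmd = 5 gives overshoot = -28.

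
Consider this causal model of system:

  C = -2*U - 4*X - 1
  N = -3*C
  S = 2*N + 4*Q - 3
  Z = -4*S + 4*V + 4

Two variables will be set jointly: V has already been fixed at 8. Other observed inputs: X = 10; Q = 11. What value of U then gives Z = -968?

With V held at 8:
Substituting into the C equation gives C = -2*U - 41.
This gives N = 6*U + 123.
This gives S = 12*U + 287.
So Z = -48*U - 1112.
Solve -48*U - 1112 = -968: U = (-968 + 1112) / -48 = -3.

U = -3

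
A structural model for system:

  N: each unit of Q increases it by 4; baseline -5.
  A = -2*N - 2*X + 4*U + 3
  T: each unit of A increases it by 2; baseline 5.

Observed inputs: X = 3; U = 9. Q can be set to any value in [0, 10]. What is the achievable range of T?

Substituting into the A equation gives A = -8*Q + 43.
This gives T = -16*Q + 91.
Linear in Q, so extremes are at the endpoints: Q = 0 gives T = 91; Q = 10 gives T = -69.

-69 to 91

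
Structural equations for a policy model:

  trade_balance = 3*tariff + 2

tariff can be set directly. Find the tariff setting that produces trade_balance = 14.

Solve 3*tariff + 2 = 14: tariff = (14 - 2) / 3 = 4.

tariff = 4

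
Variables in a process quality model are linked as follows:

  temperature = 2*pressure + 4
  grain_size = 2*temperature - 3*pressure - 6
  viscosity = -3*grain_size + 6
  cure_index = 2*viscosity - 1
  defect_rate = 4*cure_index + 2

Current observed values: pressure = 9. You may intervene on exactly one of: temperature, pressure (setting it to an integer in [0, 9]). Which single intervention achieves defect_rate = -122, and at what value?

Intervening on temperature: defect_rate = -48*temperature + 838. Reaching -122 requires temperature = 20, outside [0, 9].
Intervening on pressure: with other inputs at their observed values, defect_rate = -24*pressure - 2. Solving for -122 gives pressure = 5, within [0, 9].

set pressure = 5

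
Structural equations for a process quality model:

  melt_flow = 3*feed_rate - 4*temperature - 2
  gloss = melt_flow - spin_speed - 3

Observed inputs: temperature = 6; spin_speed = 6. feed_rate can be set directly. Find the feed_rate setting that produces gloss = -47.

Substituting into the melt_flow equation gives melt_flow = 3*feed_rate - 26.
Substituting into the gloss equation gives gloss = 3*feed_rate - 35.
Solve 3*feed_rate - 35 = -47: feed_rate = (-47 + 35) / 3 = -4.

feed_rate = -4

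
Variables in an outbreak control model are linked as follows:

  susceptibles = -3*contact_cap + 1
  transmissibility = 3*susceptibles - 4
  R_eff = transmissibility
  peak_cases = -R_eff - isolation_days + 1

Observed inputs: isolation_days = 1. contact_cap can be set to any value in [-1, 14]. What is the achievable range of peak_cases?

-8 to 127

Substituting into the transmissibility equation gives transmissibility = -9*contact_cap - 1.
Substituting into the R_eff equation gives R_eff = -9*contact_cap - 1.
Substituting into the peak_cases equation gives peak_cases = 9*contact_cap + 1.
Linear in contact_cap, so extremes are at the endpoints: contact_cap = -1 gives peak_cases = -8; contact_cap = 14 gives peak_cases = 127.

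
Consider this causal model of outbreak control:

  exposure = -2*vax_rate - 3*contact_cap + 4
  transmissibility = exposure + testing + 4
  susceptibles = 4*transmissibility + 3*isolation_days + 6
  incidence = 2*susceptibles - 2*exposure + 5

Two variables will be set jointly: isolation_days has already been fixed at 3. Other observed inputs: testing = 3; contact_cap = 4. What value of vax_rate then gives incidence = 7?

With isolation_days held at 3:
Substituting into the exposure equation gives exposure = -2*vax_rate - 8.
This gives transmissibility = -2*vax_rate - 1.
Substituting into the susceptibles equation gives susceptibles = -8*vax_rate + 11.
Substituting into the incidence equation gives incidence = -12*vax_rate + 43.
Solve -12*vax_rate + 43 = 7: vax_rate = (7 - 43) / -12 = 3.

vax_rate = 3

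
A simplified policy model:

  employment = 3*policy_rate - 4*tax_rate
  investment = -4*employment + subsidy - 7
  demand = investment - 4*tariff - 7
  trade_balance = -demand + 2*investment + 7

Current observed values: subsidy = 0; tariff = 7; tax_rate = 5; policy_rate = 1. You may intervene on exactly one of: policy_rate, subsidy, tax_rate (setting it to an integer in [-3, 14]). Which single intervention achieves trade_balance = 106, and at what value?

set subsidy = 3

Intervening on policy_rate: trade_balance = -12*policy_rate + 115. Reaching 106 requires policy_rate = 3/4, not an integer.
Intervening on subsidy: with other inputs at their observed values, trade_balance = subsidy + 103. Solving for 106 gives subsidy = 3, within [-3, 14].
Intervening on tax_rate: trade_balance = 16*tax_rate + 23. Reaching 106 requires tax_rate = 83/16, not an integer.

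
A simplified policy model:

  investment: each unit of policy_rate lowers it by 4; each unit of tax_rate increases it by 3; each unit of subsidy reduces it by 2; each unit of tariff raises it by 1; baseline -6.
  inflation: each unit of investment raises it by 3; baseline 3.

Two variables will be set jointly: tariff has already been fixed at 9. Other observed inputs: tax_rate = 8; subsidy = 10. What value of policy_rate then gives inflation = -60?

policy_rate = 7

With tariff held at 9:
Substituting into the investment equation gives investment = -4*policy_rate + 7.
So inflation = -12*policy_rate + 24.
Solve -12*policy_rate + 24 = -60: policy_rate = (-60 - 24) / -12 = 7.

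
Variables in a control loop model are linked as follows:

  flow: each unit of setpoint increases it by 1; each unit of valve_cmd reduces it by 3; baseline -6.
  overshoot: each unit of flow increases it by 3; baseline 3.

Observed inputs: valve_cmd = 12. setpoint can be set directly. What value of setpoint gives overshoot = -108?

setpoint = 5

Substituting into the flow equation gives flow = setpoint - 42.
Substituting into the overshoot equation gives overshoot = 3*setpoint - 123.
Solve 3*setpoint - 123 = -108: setpoint = (-108 + 123) / 3 = 5.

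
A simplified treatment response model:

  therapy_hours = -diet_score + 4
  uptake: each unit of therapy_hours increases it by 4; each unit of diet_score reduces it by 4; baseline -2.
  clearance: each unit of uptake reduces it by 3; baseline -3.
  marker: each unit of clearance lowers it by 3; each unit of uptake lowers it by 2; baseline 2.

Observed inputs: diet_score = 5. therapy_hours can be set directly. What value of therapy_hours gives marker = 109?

therapy_hours = 9

Intervening on therapy_hours fixes its value directly, overriding its dependence on diet_score.
Substituting into the uptake equation gives uptake = 4*therapy_hours - 22.
Substituting into the clearance equation gives clearance = -12*therapy_hours + 63.
Substituting into the marker equation gives marker = 28*therapy_hours - 143.
Solve 28*therapy_hours - 143 = 109: therapy_hours = (109 + 143) / 28 = 9.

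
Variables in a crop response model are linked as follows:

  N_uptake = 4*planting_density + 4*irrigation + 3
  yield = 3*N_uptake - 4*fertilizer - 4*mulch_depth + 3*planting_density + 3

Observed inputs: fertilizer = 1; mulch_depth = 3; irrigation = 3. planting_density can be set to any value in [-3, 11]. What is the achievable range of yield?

-13 to 197

Substituting into the N_uptake equation gives N_uptake = 4*planting_density + 15.
yield becomes 15*planting_density + 32.
Linear in planting_density, so extremes are at the endpoints: planting_density = -3 gives yield = -13; planting_density = 11 gives yield = 197.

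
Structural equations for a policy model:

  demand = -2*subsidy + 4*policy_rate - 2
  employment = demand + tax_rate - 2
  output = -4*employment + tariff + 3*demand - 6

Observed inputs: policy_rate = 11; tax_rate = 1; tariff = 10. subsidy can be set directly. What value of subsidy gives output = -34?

Substituting into the demand equation gives demand = -2*subsidy + 42.
Substituting into the employment equation gives employment = -2*subsidy + 41.
Substituting into the output equation gives output = 2*subsidy - 34.
Solve 2*subsidy - 34 = -34: subsidy = (-34 + 34) / 2 = 0.

subsidy = 0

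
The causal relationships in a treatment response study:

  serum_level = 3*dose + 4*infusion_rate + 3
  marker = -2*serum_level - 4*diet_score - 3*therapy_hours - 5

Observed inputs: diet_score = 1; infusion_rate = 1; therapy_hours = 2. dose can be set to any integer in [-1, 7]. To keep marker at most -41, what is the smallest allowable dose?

dose = 2

Substituting into the serum_level equation gives serum_level = 3*dose + 7.
This gives marker = -6*dose - 29.
Require -6*dose - 29 ≤ -41, so dose ≥ 2.
The smallest integer in [-1, 7] satisfying this is 2.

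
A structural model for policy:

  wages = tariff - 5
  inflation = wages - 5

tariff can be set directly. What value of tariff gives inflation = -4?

Substituting into the inflation equation gives inflation = tariff - 10.
Solve tariff - 10 = -4: tariff = (-4 + 10) / 1 = 6.

tariff = 6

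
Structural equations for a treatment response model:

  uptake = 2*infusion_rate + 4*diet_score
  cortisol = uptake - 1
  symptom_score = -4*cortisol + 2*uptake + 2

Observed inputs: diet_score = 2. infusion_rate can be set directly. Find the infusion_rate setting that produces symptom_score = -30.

infusion_rate = 5

Substituting into the uptake equation gives uptake = 2*infusion_rate + 8.
Substituting into the cortisol equation gives cortisol = 2*infusion_rate + 7.
Substituting into the symptom_score equation gives symptom_score = -4*infusion_rate - 10.
Solve -4*infusion_rate - 10 = -30: infusion_rate = (-30 + 10) / -4 = 5.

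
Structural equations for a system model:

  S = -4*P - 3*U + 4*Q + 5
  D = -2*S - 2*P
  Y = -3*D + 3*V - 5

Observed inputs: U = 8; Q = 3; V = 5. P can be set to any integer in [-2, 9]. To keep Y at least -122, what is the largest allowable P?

Substituting into the S equation gives S = -4*P - 7.
So D = 6*P + 14.
This gives Y = -18*P - 32.
Require -18*P - 32 ≥ -122, so P ≤ 5.
The largest integer in [-2, 9] satisfying this is 5.

P = 5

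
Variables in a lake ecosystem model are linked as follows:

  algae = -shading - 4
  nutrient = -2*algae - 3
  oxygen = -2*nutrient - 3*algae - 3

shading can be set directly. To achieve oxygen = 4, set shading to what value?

shading = -5

Substituting into the nutrient equation gives nutrient = 2*shading + 5.
oxygen becomes -shading - 1.
Solve -shading - 1 = 4: shading = (4 + 1) / -1 = -5.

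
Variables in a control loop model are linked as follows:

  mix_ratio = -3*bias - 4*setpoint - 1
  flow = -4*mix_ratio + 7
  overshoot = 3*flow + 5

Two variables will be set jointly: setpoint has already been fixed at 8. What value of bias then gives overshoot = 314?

With setpoint held at 8:
Substituting into the mix_ratio equation gives mix_ratio = -3*bias - 33.
flow becomes 12*bias + 139.
So overshoot = 36*bias + 422.
Solve 36*bias + 422 = 314: bias = (314 - 422) / 36 = -3.

bias = -3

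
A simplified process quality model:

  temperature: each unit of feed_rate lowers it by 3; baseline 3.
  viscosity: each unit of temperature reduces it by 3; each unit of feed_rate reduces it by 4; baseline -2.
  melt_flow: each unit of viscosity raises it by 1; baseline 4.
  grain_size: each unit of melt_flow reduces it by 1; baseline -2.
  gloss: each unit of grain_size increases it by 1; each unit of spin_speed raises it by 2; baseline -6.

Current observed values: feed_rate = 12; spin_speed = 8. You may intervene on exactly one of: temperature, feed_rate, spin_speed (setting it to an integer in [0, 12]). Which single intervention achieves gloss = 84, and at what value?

Intervening on temperature: with other inputs at their observed values, gloss = 3*temperature + 54. Solving for 84 gives temperature = 10, within [0, 12].
Intervening on feed_rate: gloss = -5*feed_rate + 15. Reaching 84 requires feed_rate = -69/5, not an integer.
Intervening on spin_speed: gloss = 2*spin_speed - 61. Reaching 84 requires spin_speed = 145/2, not an integer.

set temperature = 10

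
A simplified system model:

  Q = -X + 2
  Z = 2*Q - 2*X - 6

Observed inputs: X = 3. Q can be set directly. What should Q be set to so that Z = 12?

Q = 12

Intervening on Q fixes its value directly, overriding its dependence on X.
Substituting into the Z equation gives Z = 2*Q - 12.
Solve 2*Q - 12 = 12: Q = (12 + 12) / 2 = 12.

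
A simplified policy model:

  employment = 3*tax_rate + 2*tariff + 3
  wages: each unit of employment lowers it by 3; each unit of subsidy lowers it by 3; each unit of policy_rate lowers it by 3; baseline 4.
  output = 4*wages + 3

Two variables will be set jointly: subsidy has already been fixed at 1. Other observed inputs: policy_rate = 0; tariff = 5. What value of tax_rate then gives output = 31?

With subsidy held at 1:
Substituting into the employment equation gives employment = 3*tax_rate + 13.
So wages = -9*tax_rate - 38.
So output = -36*tax_rate - 149.
Solve -36*tax_rate - 149 = 31: tax_rate = (31 + 149) / -36 = -5.

tax_rate = -5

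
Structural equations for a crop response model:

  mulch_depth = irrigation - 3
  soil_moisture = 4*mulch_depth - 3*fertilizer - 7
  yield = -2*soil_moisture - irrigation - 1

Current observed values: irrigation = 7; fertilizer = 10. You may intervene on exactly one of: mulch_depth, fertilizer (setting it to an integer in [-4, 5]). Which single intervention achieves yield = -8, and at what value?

set fertilizer = 3

Intervening on mulch_depth: yield = -8*mulch_depth + 66. Reaching -8 requires mulch_depth = 37/4, not an integer.
Intervening on fertilizer: with other inputs at their observed values, yield = 6*fertilizer - 26. Solving for -8 gives fertilizer = 3, within [-4, 5].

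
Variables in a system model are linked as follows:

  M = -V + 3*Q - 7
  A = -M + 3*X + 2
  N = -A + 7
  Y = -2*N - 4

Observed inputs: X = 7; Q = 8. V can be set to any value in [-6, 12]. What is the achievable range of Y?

-18 to 18

Substituting into the M equation gives M = -V + 17.
Substituting into the A equation gives A = V + 6.
N becomes -V + 1.
Y becomes 2*V - 6.
Linear in V, so extremes are at the endpoints: V = -6 gives Y = -18; V = 12 gives Y = 18.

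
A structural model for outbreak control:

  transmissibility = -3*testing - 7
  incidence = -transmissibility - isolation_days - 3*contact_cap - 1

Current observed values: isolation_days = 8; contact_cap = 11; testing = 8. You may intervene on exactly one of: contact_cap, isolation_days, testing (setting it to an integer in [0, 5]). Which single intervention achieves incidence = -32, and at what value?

set testing = 1

Intervening on contact_cap: incidence = -3*contact_cap + 22. Reaching -32 requires contact_cap = 18, outside [0, 5].
Intervening on isolation_days: incidence = -isolation_days - 3. Reaching -32 requires isolation_days = 29, outside [0, 5].
Intervening on testing: with other inputs at their observed values, incidence = 3*testing - 35. Solving for -32 gives testing = 1, within [0, 5].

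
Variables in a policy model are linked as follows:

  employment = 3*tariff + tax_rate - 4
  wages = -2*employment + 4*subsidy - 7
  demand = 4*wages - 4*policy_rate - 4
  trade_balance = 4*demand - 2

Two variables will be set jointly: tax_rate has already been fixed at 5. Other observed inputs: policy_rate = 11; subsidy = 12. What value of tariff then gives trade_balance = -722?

With tax_rate held at 5:
Substituting into the employment equation gives employment = 3*tariff + 1.
Substituting into the wages equation gives wages = -6*tariff + 39.
So demand = -24*tariff + 108.
Substituting into the trade_balance equation gives trade_balance = -96*tariff + 430.
Solve -96*tariff + 430 = -722: tariff = (-722 - 430) / -96 = 12.

tariff = 12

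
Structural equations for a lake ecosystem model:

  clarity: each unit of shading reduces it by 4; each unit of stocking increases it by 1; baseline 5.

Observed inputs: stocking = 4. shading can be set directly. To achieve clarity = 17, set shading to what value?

Substituting into the clarity equation gives clarity = -4*shading + 9.
Solve -4*shading + 9 = 17: shading = (17 - 9) / -4 = -2.

shading = -2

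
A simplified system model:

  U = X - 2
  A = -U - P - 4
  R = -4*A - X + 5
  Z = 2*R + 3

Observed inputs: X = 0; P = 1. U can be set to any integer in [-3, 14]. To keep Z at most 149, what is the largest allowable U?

U = 12

Intervening on U fixes its value directly, overriding its dependence on X.
Substituting into the A equation gives A = -U - 5.
So R = 4*U + 25.
This gives Z = 8*U + 53.
Require 8*U + 53 ≤ 149, so U ≤ 12.
The largest integer in [-3, 14] satisfying this is 12.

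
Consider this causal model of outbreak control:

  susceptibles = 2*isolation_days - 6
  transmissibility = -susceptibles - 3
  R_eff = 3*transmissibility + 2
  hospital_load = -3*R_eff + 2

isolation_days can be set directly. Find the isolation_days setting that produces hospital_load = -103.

isolation_days = -4

Substituting into the transmissibility equation gives transmissibility = -2*isolation_days + 3.
So R_eff = -6*isolation_days + 11.
Substituting into the hospital_load equation gives hospital_load = 18*isolation_days - 31.
Solve 18*isolation_days - 31 = -103: isolation_days = (-103 + 31) / 18 = -4.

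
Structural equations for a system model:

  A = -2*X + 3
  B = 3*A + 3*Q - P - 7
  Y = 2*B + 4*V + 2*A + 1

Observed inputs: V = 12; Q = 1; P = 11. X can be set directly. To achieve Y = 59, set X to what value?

Substituting into the B equation gives B = -6*X - 6.
Substituting into the Y equation gives Y = -16*X + 43.
Solve -16*X + 43 = 59: X = (59 - 43) / -16 = -1.

X = -1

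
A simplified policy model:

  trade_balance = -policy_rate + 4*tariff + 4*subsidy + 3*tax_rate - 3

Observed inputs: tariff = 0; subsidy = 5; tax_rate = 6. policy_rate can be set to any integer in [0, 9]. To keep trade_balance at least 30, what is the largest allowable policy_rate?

policy_rate = 5

Substituting into the trade_balance equation gives trade_balance = -policy_rate + 35.
Require -policy_rate + 35 ≥ 30, so policy_rate ≤ 5.
The largest integer in [0, 9] satisfying this is 5.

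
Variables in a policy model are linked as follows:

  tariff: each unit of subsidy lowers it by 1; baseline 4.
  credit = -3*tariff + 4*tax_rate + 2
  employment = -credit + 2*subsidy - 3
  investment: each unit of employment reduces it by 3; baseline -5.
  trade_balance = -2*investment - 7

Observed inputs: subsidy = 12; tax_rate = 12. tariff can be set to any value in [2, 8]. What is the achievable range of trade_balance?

Intervening on tariff fixes its value directly, overriding its dependence on subsidy.
Substituting into the credit equation gives credit = -3*tariff + 50.
So employment = 3*tariff - 29.
Substituting into the investment equation gives investment = -9*tariff + 82.
Substituting into the trade_balance equation gives trade_balance = 18*tariff - 171.
Linear in tariff, so extremes are at the endpoints: tariff = 2 gives trade_balance = -135; tariff = 8 gives trade_balance = -27.

-135 to -27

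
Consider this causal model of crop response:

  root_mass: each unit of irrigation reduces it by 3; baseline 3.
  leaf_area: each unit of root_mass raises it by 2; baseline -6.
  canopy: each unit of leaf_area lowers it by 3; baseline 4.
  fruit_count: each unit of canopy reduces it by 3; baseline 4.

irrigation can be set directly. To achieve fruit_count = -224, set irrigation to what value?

irrigation = 4

Substituting into the leaf_area equation gives leaf_area = -6*irrigation.
Substituting into the canopy equation gives canopy = 18*irrigation + 4.
So fruit_count = -54*irrigation - 8.
Solve -54*irrigation - 8 = -224: irrigation = (-224 + 8) / -54 = 4.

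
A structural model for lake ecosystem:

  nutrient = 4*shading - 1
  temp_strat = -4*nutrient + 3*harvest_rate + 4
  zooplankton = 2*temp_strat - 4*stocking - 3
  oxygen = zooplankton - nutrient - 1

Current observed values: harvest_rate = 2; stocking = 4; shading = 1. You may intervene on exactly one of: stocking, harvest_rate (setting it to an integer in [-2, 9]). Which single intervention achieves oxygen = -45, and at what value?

Intervening on stocking: oxygen = -4*stocking - 11. Reaching -45 requires stocking = 17/2, not an integer.
Intervening on harvest_rate: with other inputs at their observed values, oxygen = 6*harvest_rate - 39. Solving for -45 gives harvest_rate = -1, within [-2, 9].

set harvest_rate = -1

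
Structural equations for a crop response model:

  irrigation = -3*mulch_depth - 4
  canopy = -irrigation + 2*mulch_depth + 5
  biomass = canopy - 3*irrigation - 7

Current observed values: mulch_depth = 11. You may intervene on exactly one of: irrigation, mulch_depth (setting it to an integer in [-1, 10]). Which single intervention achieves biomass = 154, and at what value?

Intervening on irrigation: biomass = -4*irrigation + 20. Reaching 154 requires irrigation = -67/2, not an integer.
Intervening on mulch_depth: with other inputs at their observed values, biomass = 14*mulch_depth + 14. Solving for 154 gives mulch_depth = 10, within [-1, 10].

set mulch_depth = 10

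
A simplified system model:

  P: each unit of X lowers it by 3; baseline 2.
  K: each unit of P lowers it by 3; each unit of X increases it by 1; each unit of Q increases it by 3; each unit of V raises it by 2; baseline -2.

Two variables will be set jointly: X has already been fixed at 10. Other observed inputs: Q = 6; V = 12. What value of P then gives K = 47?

With X held at 10:
Intervening on P fixes its value directly, overriding its dependence on X.
Substituting into the K equation gives K = -3*P + 50.
Solve -3*P + 50 = 47: P = (47 - 50) / -3 = 1.

P = 1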